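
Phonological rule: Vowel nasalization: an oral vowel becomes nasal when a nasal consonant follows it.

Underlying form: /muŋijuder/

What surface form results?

/u/ before nasal /ŋ/ → [ũ]

[mũŋijuder]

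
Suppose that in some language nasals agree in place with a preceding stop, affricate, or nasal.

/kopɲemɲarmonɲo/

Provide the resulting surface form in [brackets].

[kopmemmarmonno]

/ɲ/ after /p/ (labial) → [m]
/ɲ/ after /m/ (labial) → [m]
/ɲ/ after /n/ (alveolar) → [n]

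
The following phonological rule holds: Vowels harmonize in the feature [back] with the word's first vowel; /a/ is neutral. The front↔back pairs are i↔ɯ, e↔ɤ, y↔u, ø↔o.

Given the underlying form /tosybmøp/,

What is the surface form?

[tosubmop]

/y/ harmonizes with /o/ ([+back]) → [u]
/ø/ harmonizes with /o/ ([+back]) → [o]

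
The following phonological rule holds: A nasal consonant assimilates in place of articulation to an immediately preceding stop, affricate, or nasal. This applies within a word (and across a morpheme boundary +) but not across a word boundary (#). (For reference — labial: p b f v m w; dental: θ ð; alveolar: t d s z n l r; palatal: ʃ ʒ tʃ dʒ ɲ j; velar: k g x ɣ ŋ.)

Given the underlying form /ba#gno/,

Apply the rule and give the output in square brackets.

/n/ after /g/ (velar) → [ŋ]

[ba#gŋo]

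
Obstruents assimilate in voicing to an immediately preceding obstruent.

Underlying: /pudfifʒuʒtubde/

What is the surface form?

[pudvifʃuʒdubde]

/f/ after /d/ (voiced) → [v]
/ʒ/ after /f/ (voiceless) → [ʃ]
/t/ after /ʒ/ (voiced) → [d]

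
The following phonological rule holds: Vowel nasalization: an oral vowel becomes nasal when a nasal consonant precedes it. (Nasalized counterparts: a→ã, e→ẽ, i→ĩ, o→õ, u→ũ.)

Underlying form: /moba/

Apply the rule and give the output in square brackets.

/o/ after nasal /m/ → [õ]

[mõba]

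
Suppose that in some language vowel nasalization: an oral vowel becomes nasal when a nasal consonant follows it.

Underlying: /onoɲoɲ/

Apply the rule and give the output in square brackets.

[õnõɲõɲ]

/o/ before nasal /n/ → [õ]
/o/ before nasal /ɲ/ → [õ]
/o/ before nasal /ɲ/ → [õ]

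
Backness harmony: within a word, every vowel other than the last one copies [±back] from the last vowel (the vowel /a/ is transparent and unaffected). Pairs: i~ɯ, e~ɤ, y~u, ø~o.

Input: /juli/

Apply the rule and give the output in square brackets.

/u/ harmonizes with /i/ ([-back]) → [y]

[jyli]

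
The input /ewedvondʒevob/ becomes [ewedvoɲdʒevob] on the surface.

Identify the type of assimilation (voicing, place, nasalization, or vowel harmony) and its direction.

place assimilation, regressive

/n/→[ɲ].
Each target copies a feature from the following segment, so the direction is regressive.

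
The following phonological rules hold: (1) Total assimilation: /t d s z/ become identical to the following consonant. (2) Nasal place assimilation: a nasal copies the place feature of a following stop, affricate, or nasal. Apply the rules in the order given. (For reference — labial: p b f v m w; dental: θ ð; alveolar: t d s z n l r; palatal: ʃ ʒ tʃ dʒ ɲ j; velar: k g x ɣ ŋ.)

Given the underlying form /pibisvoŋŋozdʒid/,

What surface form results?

[pibivvoŋŋodʒdʒid]

Rule 1: /s/ before /v/ → [v] (total assimilation)
Rule 1: /z/ before /dʒ/ → [dʒ] (total assimilation)
After rule 1: pibivvoŋŋodʒdʒid
Rule 2: no segment meets the rule's conditions; no change.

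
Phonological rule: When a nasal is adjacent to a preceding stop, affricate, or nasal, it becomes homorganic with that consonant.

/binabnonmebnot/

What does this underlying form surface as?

[binabmonnebmot]

/n/ after /b/ (labial) → [m]
/m/ after /n/ (alveolar) → [n]
/n/ after /b/ (labial) → [m]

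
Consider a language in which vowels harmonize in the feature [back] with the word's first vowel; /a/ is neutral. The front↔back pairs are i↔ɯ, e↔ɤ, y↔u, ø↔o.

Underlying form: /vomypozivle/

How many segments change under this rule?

/y/ harmonizes with /o/ ([+back]) → [u]
/i/ harmonizes with /o/ ([+back]) → [ɯ]
/e/ harmonizes with /o/ ([+back]) → [ɤ]
3 segments change.

3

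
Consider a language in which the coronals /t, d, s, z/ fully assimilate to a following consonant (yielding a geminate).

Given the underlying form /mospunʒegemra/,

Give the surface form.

[moppunʒegemra]

/s/ before /p/ → [p] (total assimilation)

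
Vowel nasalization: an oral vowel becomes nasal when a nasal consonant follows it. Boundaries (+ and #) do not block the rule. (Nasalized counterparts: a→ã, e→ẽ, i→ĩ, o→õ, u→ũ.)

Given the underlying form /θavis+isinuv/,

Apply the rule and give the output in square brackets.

[θavis+isĩnuv]

/i/ before nasal /n/ → [ĩ]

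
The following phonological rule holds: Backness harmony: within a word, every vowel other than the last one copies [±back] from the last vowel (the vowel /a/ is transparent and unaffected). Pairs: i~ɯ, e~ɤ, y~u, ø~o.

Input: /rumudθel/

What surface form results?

/u/ harmonizes with /e/ ([-back]) → [y]
/u/ harmonizes with /e/ ([-back]) → [y]

[rymydθel]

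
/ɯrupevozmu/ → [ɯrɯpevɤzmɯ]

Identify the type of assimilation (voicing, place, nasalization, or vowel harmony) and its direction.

vowel harmony, progressive

/u/→[ɯ] /o/→[ɤ] /u/→[ɯ].
Vowels agree with the first vowel, so the harmony is progressive.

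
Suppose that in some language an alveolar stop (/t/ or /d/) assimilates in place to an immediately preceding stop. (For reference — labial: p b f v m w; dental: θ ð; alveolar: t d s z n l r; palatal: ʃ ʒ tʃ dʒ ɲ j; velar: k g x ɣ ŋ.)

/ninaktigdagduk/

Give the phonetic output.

/t/ after /k/ (velar) → [k]
/d/ after /g/ (velar) → [g]
/d/ after /g/ (velar) → [g]

[ninakkiggagguk]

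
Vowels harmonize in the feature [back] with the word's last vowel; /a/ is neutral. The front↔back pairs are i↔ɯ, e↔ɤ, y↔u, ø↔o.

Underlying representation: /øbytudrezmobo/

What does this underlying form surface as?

[obutudrɤzmobo]

/ø/ harmonizes with /o/ ([+back]) → [o]
/y/ harmonizes with /o/ ([+back]) → [u]
/e/ harmonizes with /o/ ([+back]) → [ɤ]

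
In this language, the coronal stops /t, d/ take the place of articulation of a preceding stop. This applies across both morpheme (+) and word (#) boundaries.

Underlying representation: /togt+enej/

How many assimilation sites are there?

1

/t/ after /g/ (velar) → [k]
1 segment changes.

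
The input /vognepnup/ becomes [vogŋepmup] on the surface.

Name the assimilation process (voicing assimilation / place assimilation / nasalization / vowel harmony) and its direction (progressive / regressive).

/n/→[ŋ] /n/→[m].
Each target copies a feature from the preceding segment, so the direction is progressive.

place assimilation, progressive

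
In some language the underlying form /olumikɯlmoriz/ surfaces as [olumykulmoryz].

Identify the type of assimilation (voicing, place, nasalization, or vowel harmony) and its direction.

/i/→[y] /ɯ/→[u] /i/→[y].
Vowels agree with the first vowel, so the harmony is progressive.

vowel harmony, progressive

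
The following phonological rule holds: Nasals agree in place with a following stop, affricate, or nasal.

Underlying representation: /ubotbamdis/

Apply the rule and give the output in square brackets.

[ubotbandis]

/m/ before /d/ (alveolar) → [n]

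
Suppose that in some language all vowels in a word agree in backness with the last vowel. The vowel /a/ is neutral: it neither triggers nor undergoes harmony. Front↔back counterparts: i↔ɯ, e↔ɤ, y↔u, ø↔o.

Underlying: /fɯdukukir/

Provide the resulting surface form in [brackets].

[fidykykir]

/ɯ/ harmonizes with /i/ ([-back]) → [i]
/u/ harmonizes with /i/ ([-back]) → [y]
/u/ harmonizes with /i/ ([-back]) → [y]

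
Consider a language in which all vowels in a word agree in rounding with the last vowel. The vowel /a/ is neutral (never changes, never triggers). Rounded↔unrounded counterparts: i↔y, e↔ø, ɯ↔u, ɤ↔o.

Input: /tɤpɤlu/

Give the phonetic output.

[topolu]

/ɤ/ harmonizes with /u/ ([+round]) → [o]
/ɤ/ harmonizes with /u/ ([+round]) → [o]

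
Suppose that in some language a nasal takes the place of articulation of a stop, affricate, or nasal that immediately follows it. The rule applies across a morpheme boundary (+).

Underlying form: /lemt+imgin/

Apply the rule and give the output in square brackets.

/m/ before /t/ (alveolar) → [n]
/m/ before /g/ (velar) → [ŋ]

[lent+iŋgin]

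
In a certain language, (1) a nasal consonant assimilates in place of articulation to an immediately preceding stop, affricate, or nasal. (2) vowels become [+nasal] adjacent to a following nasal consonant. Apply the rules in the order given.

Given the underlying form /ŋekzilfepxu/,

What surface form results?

Rule 1: no segment meets the rule's conditions; no change.
After rule 1: ŋekzilfepxu
Rule 2: no segment meets the rule's conditions; no change.

[ŋekzilfepxu]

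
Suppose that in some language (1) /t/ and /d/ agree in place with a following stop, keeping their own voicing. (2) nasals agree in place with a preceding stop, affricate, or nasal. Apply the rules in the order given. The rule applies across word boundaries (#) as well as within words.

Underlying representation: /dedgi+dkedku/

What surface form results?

[deggi+gkegku]

Rule 1: /d/ before /g/ (velar) → [g]
Rule 1: /d/ before /k/ (velar) → [g]
Rule 1: /d/ before /k/ (velar) → [g]
After rule 1: deggi+gkegku
Rule 2: no segment meets the rule's conditions; no change.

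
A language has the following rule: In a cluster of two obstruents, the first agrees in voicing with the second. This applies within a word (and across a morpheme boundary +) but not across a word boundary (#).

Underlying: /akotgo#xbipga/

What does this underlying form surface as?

/t/ before /g/ (voiced) → [d]
/x/ before /b/ (voiced) → [ɣ]
/p/ before /g/ (voiced) → [b]

[akodgo#ɣbibga]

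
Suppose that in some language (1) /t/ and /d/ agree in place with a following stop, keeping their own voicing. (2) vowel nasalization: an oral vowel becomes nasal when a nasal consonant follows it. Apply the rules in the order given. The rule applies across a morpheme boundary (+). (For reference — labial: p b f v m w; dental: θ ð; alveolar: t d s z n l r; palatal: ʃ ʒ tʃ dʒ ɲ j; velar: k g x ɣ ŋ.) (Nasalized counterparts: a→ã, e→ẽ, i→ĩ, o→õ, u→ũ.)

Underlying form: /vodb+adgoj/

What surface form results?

[vobb+aggoj]

Rule 1: /d/ before /b/ (labial) → [b]
Rule 1: /d/ before /g/ (velar) → [g]
After rule 1: vobb+aggoj
Rule 2: no segment meets the rule's conditions; no change.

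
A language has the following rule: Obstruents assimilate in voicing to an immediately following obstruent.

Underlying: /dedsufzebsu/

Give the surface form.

[detsuvzepsu]

/d/ before /s/ (voiceless) → [t]
/f/ before /z/ (voiced) → [v]
/b/ before /s/ (voiceless) → [p]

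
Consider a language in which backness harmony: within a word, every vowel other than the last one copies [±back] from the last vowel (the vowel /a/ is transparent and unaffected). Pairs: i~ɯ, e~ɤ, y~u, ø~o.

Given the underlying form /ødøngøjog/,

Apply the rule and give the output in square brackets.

/ø/ harmonizes with /o/ ([+back]) → [o]
/ø/ harmonizes with /o/ ([+back]) → [o]
/ø/ harmonizes with /o/ ([+back]) → [o]

[odongojog]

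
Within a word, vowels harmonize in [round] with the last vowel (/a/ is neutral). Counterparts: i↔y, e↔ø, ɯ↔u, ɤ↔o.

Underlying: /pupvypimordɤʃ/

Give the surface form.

[pɯpvipimɤrdɤʃ]

/u/ harmonizes with /ɤ/ ([-round]) → [ɯ]
/y/ harmonizes with /ɤ/ ([-round]) → [i]
/o/ harmonizes with /ɤ/ ([-round]) → [ɤ]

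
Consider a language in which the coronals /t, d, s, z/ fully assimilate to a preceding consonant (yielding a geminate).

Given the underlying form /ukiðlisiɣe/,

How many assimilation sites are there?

0

No segment meets the rule's conditions.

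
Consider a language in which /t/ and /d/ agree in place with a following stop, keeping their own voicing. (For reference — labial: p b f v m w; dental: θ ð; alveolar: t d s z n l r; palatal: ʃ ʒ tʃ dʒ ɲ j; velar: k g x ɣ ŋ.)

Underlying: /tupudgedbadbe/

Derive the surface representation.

/d/ before /g/ (velar) → [g]
/d/ before /b/ (labial) → [b]
/d/ before /b/ (labial) → [b]

[tupuggebbabbe]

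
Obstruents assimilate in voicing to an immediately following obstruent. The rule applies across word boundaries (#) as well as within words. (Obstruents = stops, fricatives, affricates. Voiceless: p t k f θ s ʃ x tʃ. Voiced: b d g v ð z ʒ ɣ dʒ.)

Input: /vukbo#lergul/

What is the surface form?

[vugbo#lergul]

/k/ before /b/ (voiced) → [g]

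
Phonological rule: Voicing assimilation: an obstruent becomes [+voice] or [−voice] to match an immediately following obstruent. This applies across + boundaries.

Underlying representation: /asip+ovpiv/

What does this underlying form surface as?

/v/ before /p/ (voiceless) → [f]

[asip+ofpiv]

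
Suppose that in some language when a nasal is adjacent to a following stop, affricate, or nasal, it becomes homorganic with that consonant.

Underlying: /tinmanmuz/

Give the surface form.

[timmammuz]

/n/ before /m/ (labial) → [m]
/n/ before /m/ (labial) → [m]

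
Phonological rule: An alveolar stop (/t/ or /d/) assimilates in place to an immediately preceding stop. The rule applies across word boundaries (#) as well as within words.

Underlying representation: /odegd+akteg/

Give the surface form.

[odegg+akkeg]

/d/ after /g/ (velar) → [g]
/t/ after /k/ (velar) → [k]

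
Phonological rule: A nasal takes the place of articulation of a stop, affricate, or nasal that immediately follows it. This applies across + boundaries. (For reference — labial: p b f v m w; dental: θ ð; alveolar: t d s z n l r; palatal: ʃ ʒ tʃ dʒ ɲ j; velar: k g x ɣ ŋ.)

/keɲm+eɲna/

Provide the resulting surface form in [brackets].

/ɲ/ before /m/ (labial) → [m]
/ɲ/ before /n/ (alveolar) → [n]

[kemm+enna]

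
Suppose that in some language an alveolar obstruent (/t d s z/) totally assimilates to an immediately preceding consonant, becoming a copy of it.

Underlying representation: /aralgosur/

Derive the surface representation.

no segment meets the rule's conditions; no change.

[aralgosur]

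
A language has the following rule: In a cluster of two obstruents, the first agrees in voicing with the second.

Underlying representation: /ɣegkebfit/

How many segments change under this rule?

2

/g/ before /k/ (voiceless) → [k]
/b/ before /f/ (voiceless) → [p]
2 segments change.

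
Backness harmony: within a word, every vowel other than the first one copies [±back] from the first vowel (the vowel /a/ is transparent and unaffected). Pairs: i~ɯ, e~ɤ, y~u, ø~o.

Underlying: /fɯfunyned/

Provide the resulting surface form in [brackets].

[fɯfununɤd]

/y/ harmonizes with /ɯ/ ([+back]) → [u]
/e/ harmonizes with /ɯ/ ([+back]) → [ɤ]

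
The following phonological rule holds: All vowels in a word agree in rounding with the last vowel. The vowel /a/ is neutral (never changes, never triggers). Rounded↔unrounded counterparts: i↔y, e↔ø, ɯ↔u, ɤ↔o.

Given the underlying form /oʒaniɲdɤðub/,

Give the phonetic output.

/i/ harmonizes with /u/ ([+round]) → [y]
/ɤ/ harmonizes with /u/ ([+round]) → [o]

[oʒanyɲdoðub]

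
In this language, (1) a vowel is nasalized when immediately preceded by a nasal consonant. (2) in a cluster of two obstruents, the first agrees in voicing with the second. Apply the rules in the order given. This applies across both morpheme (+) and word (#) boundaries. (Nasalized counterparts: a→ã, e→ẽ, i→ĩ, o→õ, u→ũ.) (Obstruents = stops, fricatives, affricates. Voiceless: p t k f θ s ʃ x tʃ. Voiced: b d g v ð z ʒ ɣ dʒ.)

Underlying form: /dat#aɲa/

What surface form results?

Rule 1: /a/ after nasal /ɲ/ → [ã]
After rule 1: dat#aɲã
Rule 2: no segment meets the rule's conditions; no change.

[dat#aɲã]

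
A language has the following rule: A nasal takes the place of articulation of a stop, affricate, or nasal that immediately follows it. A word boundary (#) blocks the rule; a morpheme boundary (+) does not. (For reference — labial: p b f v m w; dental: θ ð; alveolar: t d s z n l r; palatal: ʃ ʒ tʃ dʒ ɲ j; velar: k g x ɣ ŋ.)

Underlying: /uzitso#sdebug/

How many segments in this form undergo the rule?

No segment meets the rule's conditions.

0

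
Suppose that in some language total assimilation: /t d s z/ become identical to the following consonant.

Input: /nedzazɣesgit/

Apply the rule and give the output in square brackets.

/d/ before /z/ → [z] (total assimilation)
/z/ before /ɣ/ → [ɣ] (total assimilation)
/s/ before /g/ → [g] (total assimilation)

[nezzaɣɣeggit]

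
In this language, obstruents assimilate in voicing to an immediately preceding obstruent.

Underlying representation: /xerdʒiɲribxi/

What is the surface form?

/x/ after /b/ (voiced) → [ɣ]

[xerdʒiɲribɣi]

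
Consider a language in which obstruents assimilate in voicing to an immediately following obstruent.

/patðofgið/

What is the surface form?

[padðovgið]

/t/ before /ð/ (voiced) → [d]
/f/ before /g/ (voiced) → [v]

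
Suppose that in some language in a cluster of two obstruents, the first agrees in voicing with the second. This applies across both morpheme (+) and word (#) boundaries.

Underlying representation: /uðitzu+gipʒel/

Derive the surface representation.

[uðidzu+gibʒel]

/t/ before /z/ (voiced) → [d]
/p/ before /ʒ/ (voiced) → [b]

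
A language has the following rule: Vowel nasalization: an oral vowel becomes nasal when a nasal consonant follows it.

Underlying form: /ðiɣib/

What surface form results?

no segment meets the rule's conditions; no change.

[ðiɣib]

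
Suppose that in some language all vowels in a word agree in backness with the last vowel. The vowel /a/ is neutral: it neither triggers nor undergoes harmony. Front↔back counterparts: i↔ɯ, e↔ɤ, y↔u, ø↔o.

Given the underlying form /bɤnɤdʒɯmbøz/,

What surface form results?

[benedʒimbøz]

/ɤ/ harmonizes with /ø/ ([-back]) → [e]
/ɤ/ harmonizes with /ø/ ([-back]) → [e]
/ɯ/ harmonizes with /ø/ ([-back]) → [i]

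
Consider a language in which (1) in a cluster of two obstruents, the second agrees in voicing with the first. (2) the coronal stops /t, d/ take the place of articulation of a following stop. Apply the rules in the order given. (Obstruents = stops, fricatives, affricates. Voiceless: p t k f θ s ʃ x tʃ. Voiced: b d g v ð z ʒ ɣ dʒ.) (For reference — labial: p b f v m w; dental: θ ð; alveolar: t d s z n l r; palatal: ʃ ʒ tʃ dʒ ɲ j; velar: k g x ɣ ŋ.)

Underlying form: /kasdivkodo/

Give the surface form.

[kastivgodo]

Rule 1: /d/ after /s/ (voiceless) → [t]
Rule 1: /k/ after /v/ (voiced) → [g]
After rule 1: kastivgodo
Rule 2: no segment meets the rule's conditions; no change.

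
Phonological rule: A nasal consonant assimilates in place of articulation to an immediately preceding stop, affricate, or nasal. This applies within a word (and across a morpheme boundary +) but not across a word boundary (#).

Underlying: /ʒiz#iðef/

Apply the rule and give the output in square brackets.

[ʒiz#iðef]

no segment meets the rule's conditions; no change.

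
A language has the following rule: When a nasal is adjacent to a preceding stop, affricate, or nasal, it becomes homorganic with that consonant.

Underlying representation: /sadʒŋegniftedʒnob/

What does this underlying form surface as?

[sadʒɲegŋiftedʒɲob]

/ŋ/ after /dʒ/ (palatal) → [ɲ]
/n/ after /g/ (velar) → [ŋ]
/n/ after /dʒ/ (palatal) → [ɲ]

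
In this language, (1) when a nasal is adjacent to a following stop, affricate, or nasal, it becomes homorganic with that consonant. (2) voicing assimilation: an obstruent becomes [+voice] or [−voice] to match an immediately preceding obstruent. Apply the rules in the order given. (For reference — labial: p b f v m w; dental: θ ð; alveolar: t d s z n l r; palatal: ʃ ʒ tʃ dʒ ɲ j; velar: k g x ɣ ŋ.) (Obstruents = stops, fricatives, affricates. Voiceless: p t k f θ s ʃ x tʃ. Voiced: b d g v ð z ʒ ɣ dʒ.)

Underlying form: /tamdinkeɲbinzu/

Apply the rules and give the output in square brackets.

Rule 1: /m/ before /d/ (alveolar) → [n]
Rule 1: /n/ before /k/ (velar) → [ŋ]
Rule 1: /ɲ/ before /b/ (labial) → [m]
After rule 1: tandiŋkembinzu
Rule 2: no segment meets the rule's conditions; no change.

[tandiŋkembinzu]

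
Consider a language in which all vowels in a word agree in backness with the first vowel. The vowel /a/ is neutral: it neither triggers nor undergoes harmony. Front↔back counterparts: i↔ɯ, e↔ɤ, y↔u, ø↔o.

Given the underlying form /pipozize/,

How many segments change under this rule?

/o/ harmonizes with /i/ ([-back]) → [ø]
1 segment changes.

1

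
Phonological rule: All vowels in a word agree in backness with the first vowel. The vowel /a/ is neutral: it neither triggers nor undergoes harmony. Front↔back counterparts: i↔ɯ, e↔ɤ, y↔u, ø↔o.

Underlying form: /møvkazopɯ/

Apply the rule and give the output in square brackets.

/o/ harmonizes with /ø/ ([-back]) → [ø]
/ɯ/ harmonizes with /ø/ ([-back]) → [i]

[møvkazøpi]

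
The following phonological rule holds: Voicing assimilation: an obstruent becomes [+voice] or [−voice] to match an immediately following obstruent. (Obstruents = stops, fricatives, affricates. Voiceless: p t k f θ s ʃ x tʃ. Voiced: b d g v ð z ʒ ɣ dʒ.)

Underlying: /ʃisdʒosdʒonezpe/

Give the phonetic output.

/s/ before /dʒ/ (voiced) → [z]
/s/ before /dʒ/ (voiced) → [z]
/z/ before /p/ (voiceless) → [s]

[ʃizdʒozdʒonespe]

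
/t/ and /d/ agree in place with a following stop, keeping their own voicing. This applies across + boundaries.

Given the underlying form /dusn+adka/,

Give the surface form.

/d/ before /k/ (velar) → [g]

[dusn+agka]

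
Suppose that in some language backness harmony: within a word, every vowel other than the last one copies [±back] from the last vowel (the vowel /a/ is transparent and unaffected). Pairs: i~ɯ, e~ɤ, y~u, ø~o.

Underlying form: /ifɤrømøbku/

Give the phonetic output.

[ɯfɤromobku]

/i/ harmonizes with /u/ ([+back]) → [ɯ]
/ø/ harmonizes with /u/ ([+back]) → [o]
/ø/ harmonizes with /u/ ([+back]) → [o]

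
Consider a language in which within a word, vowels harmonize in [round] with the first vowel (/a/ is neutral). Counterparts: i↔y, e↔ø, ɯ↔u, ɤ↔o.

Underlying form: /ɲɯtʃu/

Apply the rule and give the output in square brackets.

[ɲɯtʃɯ]

/u/ harmonizes with /ɯ/ ([-round]) → [ɯ]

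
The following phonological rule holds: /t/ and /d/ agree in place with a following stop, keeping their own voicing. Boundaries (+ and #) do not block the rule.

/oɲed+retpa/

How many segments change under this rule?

/t/ before /p/ (labial) → [p]
1 segment changes.

1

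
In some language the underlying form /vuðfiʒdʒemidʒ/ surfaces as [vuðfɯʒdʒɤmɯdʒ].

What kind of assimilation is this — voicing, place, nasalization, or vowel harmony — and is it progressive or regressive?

vowel harmony, progressive

/i/→[ɯ] /e/→[ɤ] /i/→[ɯ].
Vowels agree with the first vowel, so the harmony is progressive.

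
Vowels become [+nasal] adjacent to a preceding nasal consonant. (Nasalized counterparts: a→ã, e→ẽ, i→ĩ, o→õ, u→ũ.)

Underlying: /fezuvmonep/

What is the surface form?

[fezuvmõnẽp]

/o/ after nasal /m/ → [õ]
/e/ after nasal /n/ → [ẽ]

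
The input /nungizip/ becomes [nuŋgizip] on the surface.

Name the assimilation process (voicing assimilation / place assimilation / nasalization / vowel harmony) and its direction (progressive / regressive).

/n/→[ŋ].
Each target copies a feature from the following segment, so the direction is regressive.

place assimilation, regressive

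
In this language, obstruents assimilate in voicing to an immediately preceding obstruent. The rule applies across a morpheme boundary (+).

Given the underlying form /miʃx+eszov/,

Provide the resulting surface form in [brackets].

/z/ after /s/ (voiceless) → [s]

[miʃx+essov]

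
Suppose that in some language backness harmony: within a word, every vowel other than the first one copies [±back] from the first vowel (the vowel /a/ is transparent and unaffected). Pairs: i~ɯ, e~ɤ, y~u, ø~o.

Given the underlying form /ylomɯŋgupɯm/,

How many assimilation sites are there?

/o/ harmonizes with /y/ ([-back]) → [ø]
/ɯ/ harmonizes with /y/ ([-back]) → [i]
/u/ harmonizes with /y/ ([-back]) → [y]
/ɯ/ harmonizes with /y/ ([-back]) → [i]
4 segments change.

4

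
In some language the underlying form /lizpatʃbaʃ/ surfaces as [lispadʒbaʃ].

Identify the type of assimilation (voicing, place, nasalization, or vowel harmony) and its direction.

voicing assimilation, regressive

/z/→[s] /tʃ/→[dʒ].
Each target copies a feature from the following segment, so the direction is regressive.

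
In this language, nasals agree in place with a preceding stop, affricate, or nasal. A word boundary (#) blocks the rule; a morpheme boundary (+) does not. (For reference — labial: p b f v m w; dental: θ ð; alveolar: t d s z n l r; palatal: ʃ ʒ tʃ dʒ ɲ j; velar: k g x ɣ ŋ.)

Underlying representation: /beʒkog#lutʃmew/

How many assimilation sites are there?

/m/ after /tʃ/ (palatal) → [ɲ]
1 segment changes.

1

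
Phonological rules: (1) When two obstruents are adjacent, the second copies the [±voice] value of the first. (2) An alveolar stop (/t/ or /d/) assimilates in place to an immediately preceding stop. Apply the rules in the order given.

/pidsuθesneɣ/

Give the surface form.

Rule 1: /s/ after /d/ (voiced) → [z]
After rule 1: pidzuθesneɣ
Rule 2: no segment meets the rule's conditions; no change.

[pidzuθesneɣ]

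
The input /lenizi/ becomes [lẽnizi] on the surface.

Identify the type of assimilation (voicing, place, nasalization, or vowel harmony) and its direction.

/e/→[ẽ].
Each target copies a feature from the following segment, so the direction is regressive.

nasalization, regressive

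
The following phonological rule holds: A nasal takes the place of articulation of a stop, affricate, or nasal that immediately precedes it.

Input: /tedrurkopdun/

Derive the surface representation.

[tedrurkopdun]

no segment meets the rule's conditions; no change.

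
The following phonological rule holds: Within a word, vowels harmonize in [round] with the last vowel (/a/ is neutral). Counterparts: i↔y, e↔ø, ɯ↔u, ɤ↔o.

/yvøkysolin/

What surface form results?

/y/ harmonizes with /i/ ([-round]) → [i]
/ø/ harmonizes with /i/ ([-round]) → [e]
/y/ harmonizes with /i/ ([-round]) → [i]
/o/ harmonizes with /i/ ([-round]) → [ɤ]

[ivekisɤlin]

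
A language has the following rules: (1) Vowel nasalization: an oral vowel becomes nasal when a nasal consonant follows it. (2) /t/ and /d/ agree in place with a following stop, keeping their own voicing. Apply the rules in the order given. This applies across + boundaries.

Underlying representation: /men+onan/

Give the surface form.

Rule 1: /e/ before nasal /n/ → [ẽ]
Rule 1: /o/ before nasal /n/ → [õ]
Rule 1: /a/ before nasal /n/ → [ã]
After rule 1: mẽn+õnãn
Rule 2: no segment meets the rule's conditions; no change.

[mẽn+õnãn]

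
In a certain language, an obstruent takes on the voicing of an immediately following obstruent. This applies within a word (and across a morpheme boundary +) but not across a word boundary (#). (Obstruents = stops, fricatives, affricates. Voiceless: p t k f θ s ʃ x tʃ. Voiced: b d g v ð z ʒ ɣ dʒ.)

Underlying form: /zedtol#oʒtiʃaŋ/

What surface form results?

[zettol#oʃtiʃaŋ]

/d/ before /t/ (voiceless) → [t]
/ʒ/ before /t/ (voiceless) → [ʃ]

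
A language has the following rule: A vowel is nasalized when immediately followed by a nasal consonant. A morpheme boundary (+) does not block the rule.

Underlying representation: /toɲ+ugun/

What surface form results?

/o/ before nasal /ɲ/ → [õ]
/u/ before nasal /n/ → [ũ]

[tõɲ+ugũn]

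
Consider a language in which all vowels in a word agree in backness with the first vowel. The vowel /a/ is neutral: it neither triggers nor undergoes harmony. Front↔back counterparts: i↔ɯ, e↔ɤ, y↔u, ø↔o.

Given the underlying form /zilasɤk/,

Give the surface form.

[zilasek]

/ɤ/ harmonizes with /i/ ([-back]) → [e]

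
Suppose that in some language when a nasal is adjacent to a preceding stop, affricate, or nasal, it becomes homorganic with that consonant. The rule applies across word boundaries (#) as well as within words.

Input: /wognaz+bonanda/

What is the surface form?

/n/ after /g/ (velar) → [ŋ]

[wogŋaz+bonanda]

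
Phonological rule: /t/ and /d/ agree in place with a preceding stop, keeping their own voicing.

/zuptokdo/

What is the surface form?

[zuppokgo]

/t/ after /p/ (labial) → [p]
/d/ after /k/ (velar) → [g]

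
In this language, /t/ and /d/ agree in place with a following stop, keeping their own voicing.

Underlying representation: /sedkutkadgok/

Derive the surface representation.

[segkukkaggok]

/d/ before /k/ (velar) → [g]
/t/ before /k/ (velar) → [k]
/d/ before /g/ (velar) → [g]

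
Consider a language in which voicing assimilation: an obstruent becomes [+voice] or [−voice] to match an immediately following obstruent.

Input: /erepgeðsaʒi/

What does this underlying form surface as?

/p/ before /g/ (voiced) → [b]
/ð/ before /s/ (voiceless) → [θ]

[erebgeθsaʒi]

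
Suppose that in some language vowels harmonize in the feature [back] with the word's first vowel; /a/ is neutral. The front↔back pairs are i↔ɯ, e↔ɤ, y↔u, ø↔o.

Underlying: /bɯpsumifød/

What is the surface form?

[bɯpsumɯfod]

/i/ harmonizes with /ɯ/ ([+back]) → [ɯ]
/ø/ harmonizes with /ɯ/ ([+back]) → [o]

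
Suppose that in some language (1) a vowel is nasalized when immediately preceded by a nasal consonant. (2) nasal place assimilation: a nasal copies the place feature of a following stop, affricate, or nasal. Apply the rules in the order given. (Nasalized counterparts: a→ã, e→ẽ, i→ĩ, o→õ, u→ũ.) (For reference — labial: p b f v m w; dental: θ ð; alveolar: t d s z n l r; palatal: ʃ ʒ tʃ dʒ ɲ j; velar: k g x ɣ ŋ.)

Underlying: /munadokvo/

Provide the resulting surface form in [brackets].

[mũnãdokvo]

Rule 1: /u/ after nasal /m/ → [ũ]
Rule 1: /a/ after nasal /n/ → [ã]
After rule 1: mũnãdokvo
Rule 2: no segment meets the rule's conditions; no change.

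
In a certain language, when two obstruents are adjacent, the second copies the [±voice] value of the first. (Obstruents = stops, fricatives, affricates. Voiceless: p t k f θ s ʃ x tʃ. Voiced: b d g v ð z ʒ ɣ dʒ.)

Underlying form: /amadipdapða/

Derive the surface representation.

[amadiptapθa]

/d/ after /p/ (voiceless) → [t]
/ð/ after /p/ (voiceless) → [θ]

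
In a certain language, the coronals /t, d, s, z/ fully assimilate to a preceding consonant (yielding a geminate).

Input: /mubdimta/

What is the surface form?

[mubbimma]

/d/ after /b/ → [b] (total assimilation)
/t/ after /m/ → [m] (total assimilation)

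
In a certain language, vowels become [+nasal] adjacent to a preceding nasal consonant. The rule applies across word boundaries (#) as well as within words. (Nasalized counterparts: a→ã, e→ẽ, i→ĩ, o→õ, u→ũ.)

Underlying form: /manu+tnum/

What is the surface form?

[mãnũ+tnũm]

/a/ after nasal /m/ → [ã]
/u/ after nasal /n/ → [ũ]
/u/ after nasal /n/ → [ũ]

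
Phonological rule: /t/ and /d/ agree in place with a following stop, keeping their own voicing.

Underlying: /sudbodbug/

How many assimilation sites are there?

2

/d/ before /b/ (labial) → [b]
/d/ before /b/ (labial) → [b]
2 segments change.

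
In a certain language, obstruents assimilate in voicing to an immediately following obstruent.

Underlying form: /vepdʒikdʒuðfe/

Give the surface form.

[vebdʒigdʒuθfe]

/p/ before /dʒ/ (voiced) → [b]
/k/ before /dʒ/ (voiced) → [g]
/ð/ before /f/ (voiceless) → [θ]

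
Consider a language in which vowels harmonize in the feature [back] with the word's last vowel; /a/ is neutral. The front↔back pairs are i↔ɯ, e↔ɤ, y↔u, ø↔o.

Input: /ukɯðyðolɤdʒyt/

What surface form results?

[ykiðyðøledʒyt]

/u/ harmonizes with /y/ ([-back]) → [y]
/ɯ/ harmonizes with /y/ ([-back]) → [i]
/o/ harmonizes with /y/ ([-back]) → [ø]
/ɤ/ harmonizes with /y/ ([-back]) → [e]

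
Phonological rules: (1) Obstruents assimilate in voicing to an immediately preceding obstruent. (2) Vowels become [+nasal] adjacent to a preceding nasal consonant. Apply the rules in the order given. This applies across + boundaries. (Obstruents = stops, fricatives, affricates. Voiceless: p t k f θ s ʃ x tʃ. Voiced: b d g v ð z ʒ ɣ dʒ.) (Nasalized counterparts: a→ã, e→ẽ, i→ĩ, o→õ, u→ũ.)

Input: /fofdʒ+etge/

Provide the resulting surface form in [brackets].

Rule 1: /dʒ/ after /f/ (voiceless) → [tʃ]
Rule 1: /g/ after /t/ (voiceless) → [k]
After rule 1: foftʃ+etke
Rule 2: no segment meets the rule's conditions; no change.

[foftʃ+etke]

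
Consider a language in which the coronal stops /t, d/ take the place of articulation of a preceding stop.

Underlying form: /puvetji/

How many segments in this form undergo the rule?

0

No segment meets the rule's conditions.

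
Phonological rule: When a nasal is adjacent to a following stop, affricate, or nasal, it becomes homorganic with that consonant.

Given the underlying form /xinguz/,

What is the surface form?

/n/ before /g/ (velar) → [ŋ]

[xiŋguz]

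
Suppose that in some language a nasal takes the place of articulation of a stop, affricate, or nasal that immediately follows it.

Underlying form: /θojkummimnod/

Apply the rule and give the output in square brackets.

/m/ before /n/ (alveolar) → [n]

[θojkumminnod]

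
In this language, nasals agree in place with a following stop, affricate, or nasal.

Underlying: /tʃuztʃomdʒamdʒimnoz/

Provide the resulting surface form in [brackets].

/m/ before /dʒ/ (palatal) → [ɲ]
/m/ before /dʒ/ (palatal) → [ɲ]
/m/ before /n/ (alveolar) → [n]

[tʃuztʃoɲdʒaɲdʒinnoz]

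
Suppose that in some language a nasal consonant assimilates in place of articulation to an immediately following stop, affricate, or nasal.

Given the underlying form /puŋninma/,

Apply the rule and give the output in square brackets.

[punnimma]

/ŋ/ before /n/ (alveolar) → [n]
/n/ before /m/ (labial) → [m]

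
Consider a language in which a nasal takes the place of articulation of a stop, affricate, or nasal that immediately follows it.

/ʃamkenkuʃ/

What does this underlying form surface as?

/m/ before /k/ (velar) → [ŋ]
/n/ before /k/ (velar) → [ŋ]

[ʃaŋkeŋkuʃ]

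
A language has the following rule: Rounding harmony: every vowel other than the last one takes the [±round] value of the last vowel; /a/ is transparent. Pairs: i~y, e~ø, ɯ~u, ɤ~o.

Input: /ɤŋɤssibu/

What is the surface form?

/ɤ/ harmonizes with /u/ ([+round]) → [o]
/ɤ/ harmonizes with /u/ ([+round]) → [o]
/i/ harmonizes with /u/ ([+round]) → [y]

[oŋossybu]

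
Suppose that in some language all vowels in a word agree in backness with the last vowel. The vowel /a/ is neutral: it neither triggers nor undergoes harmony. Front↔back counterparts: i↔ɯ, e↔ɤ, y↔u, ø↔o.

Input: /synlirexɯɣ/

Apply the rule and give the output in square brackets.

[sunlɯrɤxɯɣ]

/y/ harmonizes with /ɯ/ ([+back]) → [u]
/i/ harmonizes with /ɯ/ ([+back]) → [ɯ]
/e/ harmonizes with /ɯ/ ([+back]) → [ɤ]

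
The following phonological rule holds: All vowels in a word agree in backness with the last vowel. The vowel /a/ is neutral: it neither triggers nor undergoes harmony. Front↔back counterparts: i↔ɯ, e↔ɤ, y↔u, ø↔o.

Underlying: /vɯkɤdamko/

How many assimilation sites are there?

0

No segment meets the rule's conditions.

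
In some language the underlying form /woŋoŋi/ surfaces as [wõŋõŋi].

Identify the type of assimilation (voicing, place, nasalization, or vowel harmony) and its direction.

nasalization, regressive

/o/→[õ] /o/→[õ].
Each target copies a feature from the following segment, so the direction is regressive.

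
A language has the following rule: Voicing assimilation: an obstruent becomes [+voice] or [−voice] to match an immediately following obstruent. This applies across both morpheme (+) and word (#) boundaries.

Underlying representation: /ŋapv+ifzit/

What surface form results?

/p/ before /v/ (voiced) → [b]
/f/ before /z/ (voiced) → [v]

[ŋabv+ivzit]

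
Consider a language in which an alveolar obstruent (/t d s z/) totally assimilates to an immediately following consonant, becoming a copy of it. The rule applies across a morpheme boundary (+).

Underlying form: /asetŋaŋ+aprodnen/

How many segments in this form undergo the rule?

2

/t/ before /ŋ/ → [ŋ] (total assimilation)
/d/ before /n/ → [n] (total assimilation)
2 segments change.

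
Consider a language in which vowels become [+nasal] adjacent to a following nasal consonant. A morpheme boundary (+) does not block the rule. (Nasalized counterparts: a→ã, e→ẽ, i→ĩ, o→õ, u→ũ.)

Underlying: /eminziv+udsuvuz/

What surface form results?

/e/ before nasal /m/ → [ẽ]
/i/ before nasal /n/ → [ĩ]

[ẽmĩnziv+udsuvuz]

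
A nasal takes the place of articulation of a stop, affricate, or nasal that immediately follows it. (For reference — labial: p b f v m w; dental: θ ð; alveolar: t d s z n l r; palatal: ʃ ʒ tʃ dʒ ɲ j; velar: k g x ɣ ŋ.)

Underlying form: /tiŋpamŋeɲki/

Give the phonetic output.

[timpaŋŋeŋki]

/ŋ/ before /p/ (labial) → [m]
/m/ before /ŋ/ (velar) → [ŋ]
/ɲ/ before /k/ (velar) → [ŋ]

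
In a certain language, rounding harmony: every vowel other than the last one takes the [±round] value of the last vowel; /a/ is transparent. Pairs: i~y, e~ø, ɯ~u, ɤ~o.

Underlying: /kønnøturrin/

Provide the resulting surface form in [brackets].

[kennetɯrrin]

/ø/ harmonizes with /i/ ([-round]) → [e]
/ø/ harmonizes with /i/ ([-round]) → [e]
/u/ harmonizes with /i/ ([-round]) → [ɯ]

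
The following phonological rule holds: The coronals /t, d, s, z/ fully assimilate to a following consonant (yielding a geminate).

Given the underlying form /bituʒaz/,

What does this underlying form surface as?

no segment meets the rule's conditions; no change.

[bituʒaz]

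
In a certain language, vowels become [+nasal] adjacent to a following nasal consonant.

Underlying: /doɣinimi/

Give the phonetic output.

/i/ before nasal /n/ → [ĩ]
/i/ before nasal /m/ → [ĩ]

[doɣĩnĩmi]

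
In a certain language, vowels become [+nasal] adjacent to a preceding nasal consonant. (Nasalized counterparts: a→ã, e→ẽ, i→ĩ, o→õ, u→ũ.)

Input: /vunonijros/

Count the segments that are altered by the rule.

2

/o/ after nasal /n/ → [õ]
/i/ after nasal /n/ → [ĩ]
2 segments change.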